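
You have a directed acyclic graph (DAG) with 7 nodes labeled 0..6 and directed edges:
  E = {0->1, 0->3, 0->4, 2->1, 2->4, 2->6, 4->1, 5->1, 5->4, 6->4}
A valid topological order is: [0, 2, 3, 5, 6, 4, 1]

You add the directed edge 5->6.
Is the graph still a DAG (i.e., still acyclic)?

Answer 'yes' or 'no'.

Answer: yes

Derivation:
Given toposort: [0, 2, 3, 5, 6, 4, 1]
Position of 5: index 3; position of 6: index 4
New edge 5->6: forward
Forward edge: respects the existing order. Still a DAG, same toposort still valid.
Still a DAG? yes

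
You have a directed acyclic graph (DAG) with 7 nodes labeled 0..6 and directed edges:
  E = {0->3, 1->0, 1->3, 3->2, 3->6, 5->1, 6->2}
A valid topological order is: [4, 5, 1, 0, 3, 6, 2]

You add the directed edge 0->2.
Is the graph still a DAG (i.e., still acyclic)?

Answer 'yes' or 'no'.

Answer: yes

Derivation:
Given toposort: [4, 5, 1, 0, 3, 6, 2]
Position of 0: index 3; position of 2: index 6
New edge 0->2: forward
Forward edge: respects the existing order. Still a DAG, same toposort still valid.
Still a DAG? yes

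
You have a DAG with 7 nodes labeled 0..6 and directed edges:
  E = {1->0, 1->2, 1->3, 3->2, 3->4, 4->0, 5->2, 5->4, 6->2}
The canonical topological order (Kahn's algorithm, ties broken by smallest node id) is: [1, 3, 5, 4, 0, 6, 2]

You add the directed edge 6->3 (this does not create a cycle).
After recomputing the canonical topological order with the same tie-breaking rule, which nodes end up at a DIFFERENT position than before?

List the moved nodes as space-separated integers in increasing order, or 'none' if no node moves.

Answer: 0 2 3 4 5 6

Derivation:
Old toposort: [1, 3, 5, 4, 0, 6, 2]
Added edge 6->3
Recompute Kahn (smallest-id tiebreak):
  initial in-degrees: [2, 0, 4, 2, 2, 0, 0]
  ready (indeg=0): [1, 5, 6]
  pop 1: indeg[0]->1; indeg[2]->3; indeg[3]->1 | ready=[5, 6] | order so far=[1]
  pop 5: indeg[2]->2; indeg[4]->1 | ready=[6] | order so far=[1, 5]
  pop 6: indeg[2]->1; indeg[3]->0 | ready=[3] | order so far=[1, 5, 6]
  pop 3: indeg[2]->0; indeg[4]->0 | ready=[2, 4] | order so far=[1, 5, 6, 3]
  pop 2: no out-edges | ready=[4] | order so far=[1, 5, 6, 3, 2]
  pop 4: indeg[0]->0 | ready=[0] | order so far=[1, 5, 6, 3, 2, 4]
  pop 0: no out-edges | ready=[] | order so far=[1, 5, 6, 3, 2, 4, 0]
New canonical toposort: [1, 5, 6, 3, 2, 4, 0]
Compare positions:
  Node 0: index 4 -> 6 (moved)
  Node 1: index 0 -> 0 (same)
  Node 2: index 6 -> 4 (moved)
  Node 3: index 1 -> 3 (moved)
  Node 4: index 3 -> 5 (moved)
  Node 5: index 2 -> 1 (moved)
  Node 6: index 5 -> 2 (moved)
Nodes that changed position: 0 2 3 4 5 6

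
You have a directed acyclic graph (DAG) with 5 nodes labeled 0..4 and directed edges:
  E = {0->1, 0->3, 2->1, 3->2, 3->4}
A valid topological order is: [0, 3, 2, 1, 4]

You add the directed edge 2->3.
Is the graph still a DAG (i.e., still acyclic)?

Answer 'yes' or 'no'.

Answer: no

Derivation:
Given toposort: [0, 3, 2, 1, 4]
Position of 2: index 2; position of 3: index 1
New edge 2->3: backward (u after v in old order)
Backward edge: old toposort is now invalid. Check if this creates a cycle.
Does 3 already reach 2? Reachable from 3: [1, 2, 3, 4]. YES -> cycle!
Still a DAG? no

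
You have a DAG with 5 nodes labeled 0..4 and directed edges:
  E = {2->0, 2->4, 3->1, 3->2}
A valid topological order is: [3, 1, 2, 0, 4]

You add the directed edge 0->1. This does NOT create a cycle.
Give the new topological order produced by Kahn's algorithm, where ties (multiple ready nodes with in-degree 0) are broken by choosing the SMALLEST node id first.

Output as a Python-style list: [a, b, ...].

Answer: [3, 2, 0, 1, 4]

Derivation:
Old toposort: [3, 1, 2, 0, 4]
Added edge: 0->1
Position of 0 (3) > position of 1 (1). Must reorder: 0 must now come before 1.
Run Kahn's algorithm (break ties by smallest node id):
  initial in-degrees: [1, 2, 1, 0, 1]
  ready (indeg=0): [3]
  pop 3: indeg[1]->1; indeg[2]->0 | ready=[2] | order so far=[3]
  pop 2: indeg[0]->0; indeg[4]->0 | ready=[0, 4] | order so far=[3, 2]
  pop 0: indeg[1]->0 | ready=[1, 4] | order so far=[3, 2, 0]
  pop 1: no out-edges | ready=[4] | order so far=[3, 2, 0, 1]
  pop 4: no out-edges | ready=[] | order so far=[3, 2, 0, 1, 4]
  Result: [3, 2, 0, 1, 4]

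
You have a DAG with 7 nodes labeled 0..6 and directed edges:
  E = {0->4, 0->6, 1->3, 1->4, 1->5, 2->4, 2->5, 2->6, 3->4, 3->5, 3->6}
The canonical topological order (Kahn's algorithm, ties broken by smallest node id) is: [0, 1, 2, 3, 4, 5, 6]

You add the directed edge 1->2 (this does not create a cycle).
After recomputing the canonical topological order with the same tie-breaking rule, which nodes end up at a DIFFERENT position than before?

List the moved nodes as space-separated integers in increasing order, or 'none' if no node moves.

Old toposort: [0, 1, 2, 3, 4, 5, 6]
Added edge 1->2
Recompute Kahn (smallest-id tiebreak):
  initial in-degrees: [0, 0, 1, 1, 4, 3, 3]
  ready (indeg=0): [0, 1]
  pop 0: indeg[4]->3; indeg[6]->2 | ready=[1] | order so far=[0]
  pop 1: indeg[2]->0; indeg[3]->0; indeg[4]->2; indeg[5]->2 | ready=[2, 3] | order so far=[0, 1]
  pop 2: indeg[4]->1; indeg[5]->1; indeg[6]->1 | ready=[3] | order so far=[0, 1, 2]
  pop 3: indeg[4]->0; indeg[5]->0; indeg[6]->0 | ready=[4, 5, 6] | order so far=[0, 1, 2, 3]
  pop 4: no out-edges | ready=[5, 6] | order so far=[0, 1, 2, 3, 4]
  pop 5: no out-edges | ready=[6] | order so far=[0, 1, 2, 3, 4, 5]
  pop 6: no out-edges | ready=[] | order so far=[0, 1, 2, 3, 4, 5, 6]
New canonical toposort: [0, 1, 2, 3, 4, 5, 6]
Compare positions:
  Node 0: index 0 -> 0 (same)
  Node 1: index 1 -> 1 (same)
  Node 2: index 2 -> 2 (same)
  Node 3: index 3 -> 3 (same)
  Node 4: index 4 -> 4 (same)
  Node 5: index 5 -> 5 (same)
  Node 6: index 6 -> 6 (same)
Nodes that changed position: none

Answer: none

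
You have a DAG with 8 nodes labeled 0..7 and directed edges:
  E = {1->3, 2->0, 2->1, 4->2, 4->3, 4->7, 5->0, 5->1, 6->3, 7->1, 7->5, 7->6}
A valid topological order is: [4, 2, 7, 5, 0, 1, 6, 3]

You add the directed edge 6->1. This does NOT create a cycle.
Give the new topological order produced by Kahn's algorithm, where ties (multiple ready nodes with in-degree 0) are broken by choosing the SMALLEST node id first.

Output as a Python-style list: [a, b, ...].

Old toposort: [4, 2, 7, 5, 0, 1, 6, 3]
Added edge: 6->1
Position of 6 (6) > position of 1 (5). Must reorder: 6 must now come before 1.
Run Kahn's algorithm (break ties by smallest node id):
  initial in-degrees: [2, 4, 1, 3, 0, 1, 1, 1]
  ready (indeg=0): [4]
  pop 4: indeg[2]->0; indeg[3]->2; indeg[7]->0 | ready=[2, 7] | order so far=[4]
  pop 2: indeg[0]->1; indeg[1]->3 | ready=[7] | order so far=[4, 2]
  pop 7: indeg[1]->2; indeg[5]->0; indeg[6]->0 | ready=[5, 6] | order so far=[4, 2, 7]
  pop 5: indeg[0]->0; indeg[1]->1 | ready=[0, 6] | order so far=[4, 2, 7, 5]
  pop 0: no out-edges | ready=[6] | order so far=[4, 2, 7, 5, 0]
  pop 6: indeg[1]->0; indeg[3]->1 | ready=[1] | order so far=[4, 2, 7, 5, 0, 6]
  pop 1: indeg[3]->0 | ready=[3] | order so far=[4, 2, 7, 5, 0, 6, 1]
  pop 3: no out-edges | ready=[] | order so far=[4, 2, 7, 5, 0, 6, 1, 3]
  Result: [4, 2, 7, 5, 0, 6, 1, 3]

Answer: [4, 2, 7, 5, 0, 6, 1, 3]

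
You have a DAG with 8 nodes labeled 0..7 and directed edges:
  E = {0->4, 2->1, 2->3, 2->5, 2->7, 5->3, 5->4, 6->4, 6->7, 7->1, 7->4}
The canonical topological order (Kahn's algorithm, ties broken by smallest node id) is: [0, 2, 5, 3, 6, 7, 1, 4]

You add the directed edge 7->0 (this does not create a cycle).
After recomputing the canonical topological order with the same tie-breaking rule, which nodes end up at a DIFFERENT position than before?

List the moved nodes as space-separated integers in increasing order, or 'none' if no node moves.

Answer: 0 2 3 5 6 7

Derivation:
Old toposort: [0, 2, 5, 3, 6, 7, 1, 4]
Added edge 7->0
Recompute Kahn (smallest-id tiebreak):
  initial in-degrees: [1, 2, 0, 2, 4, 1, 0, 2]
  ready (indeg=0): [2, 6]
  pop 2: indeg[1]->1; indeg[3]->1; indeg[5]->0; indeg[7]->1 | ready=[5, 6] | order so far=[2]
  pop 5: indeg[3]->0; indeg[4]->3 | ready=[3, 6] | order so far=[2, 5]
  pop 3: no out-edges | ready=[6] | order so far=[2, 5, 3]
  pop 6: indeg[4]->2; indeg[7]->0 | ready=[7] | order so far=[2, 5, 3, 6]
  pop 7: indeg[0]->0; indeg[1]->0; indeg[4]->1 | ready=[0, 1] | order so far=[2, 5, 3, 6, 7]
  pop 0: indeg[4]->0 | ready=[1, 4] | order so far=[2, 5, 3, 6, 7, 0]
  pop 1: no out-edges | ready=[4] | order so far=[2, 5, 3, 6, 7, 0, 1]
  pop 4: no out-edges | ready=[] | order so far=[2, 5, 3, 6, 7, 0, 1, 4]
New canonical toposort: [2, 5, 3, 6, 7, 0, 1, 4]
Compare positions:
  Node 0: index 0 -> 5 (moved)
  Node 1: index 6 -> 6 (same)
  Node 2: index 1 -> 0 (moved)
  Node 3: index 3 -> 2 (moved)
  Node 4: index 7 -> 7 (same)
  Node 5: index 2 -> 1 (moved)
  Node 6: index 4 -> 3 (moved)
  Node 7: index 5 -> 4 (moved)
Nodes that changed position: 0 2 3 5 6 7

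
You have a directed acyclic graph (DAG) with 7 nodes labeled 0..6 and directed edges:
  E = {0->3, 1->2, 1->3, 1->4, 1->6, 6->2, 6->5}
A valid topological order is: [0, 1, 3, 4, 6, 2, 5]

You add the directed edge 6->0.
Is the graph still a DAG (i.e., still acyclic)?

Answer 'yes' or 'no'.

Answer: yes

Derivation:
Given toposort: [0, 1, 3, 4, 6, 2, 5]
Position of 6: index 4; position of 0: index 0
New edge 6->0: backward (u after v in old order)
Backward edge: old toposort is now invalid. Check if this creates a cycle.
Does 0 already reach 6? Reachable from 0: [0, 3]. NO -> still a DAG (reorder needed).
Still a DAG? yes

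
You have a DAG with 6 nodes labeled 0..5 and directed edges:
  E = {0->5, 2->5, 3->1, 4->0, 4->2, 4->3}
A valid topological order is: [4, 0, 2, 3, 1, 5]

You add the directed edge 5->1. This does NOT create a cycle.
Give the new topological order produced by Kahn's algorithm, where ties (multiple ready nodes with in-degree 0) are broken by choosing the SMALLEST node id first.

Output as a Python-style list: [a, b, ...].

Answer: [4, 0, 2, 3, 5, 1]

Derivation:
Old toposort: [4, 0, 2, 3, 1, 5]
Added edge: 5->1
Position of 5 (5) > position of 1 (4). Must reorder: 5 must now come before 1.
Run Kahn's algorithm (break ties by smallest node id):
  initial in-degrees: [1, 2, 1, 1, 0, 2]
  ready (indeg=0): [4]
  pop 4: indeg[0]->0; indeg[2]->0; indeg[3]->0 | ready=[0, 2, 3] | order so far=[4]
  pop 0: indeg[5]->1 | ready=[2, 3] | order so far=[4, 0]
  pop 2: indeg[5]->0 | ready=[3, 5] | order so far=[4, 0, 2]
  pop 3: indeg[1]->1 | ready=[5] | order so far=[4, 0, 2, 3]
  pop 5: indeg[1]->0 | ready=[1] | order so far=[4, 0, 2, 3, 5]
  pop 1: no out-edges | ready=[] | order so far=[4, 0, 2, 3, 5, 1]
  Result: [4, 0, 2, 3, 5, 1]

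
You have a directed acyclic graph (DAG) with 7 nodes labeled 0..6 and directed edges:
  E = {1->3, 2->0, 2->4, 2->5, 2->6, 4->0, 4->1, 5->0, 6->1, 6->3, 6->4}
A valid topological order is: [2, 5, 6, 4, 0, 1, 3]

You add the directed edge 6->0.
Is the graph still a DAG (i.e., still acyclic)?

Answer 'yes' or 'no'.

Given toposort: [2, 5, 6, 4, 0, 1, 3]
Position of 6: index 2; position of 0: index 4
New edge 6->0: forward
Forward edge: respects the existing order. Still a DAG, same toposort still valid.
Still a DAG? yes

Answer: yes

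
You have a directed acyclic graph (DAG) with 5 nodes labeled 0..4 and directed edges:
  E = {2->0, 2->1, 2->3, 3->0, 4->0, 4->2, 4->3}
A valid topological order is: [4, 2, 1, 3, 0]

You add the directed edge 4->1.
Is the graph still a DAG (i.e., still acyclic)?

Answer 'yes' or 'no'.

Given toposort: [4, 2, 1, 3, 0]
Position of 4: index 0; position of 1: index 2
New edge 4->1: forward
Forward edge: respects the existing order. Still a DAG, same toposort still valid.
Still a DAG? yes

Answer: yes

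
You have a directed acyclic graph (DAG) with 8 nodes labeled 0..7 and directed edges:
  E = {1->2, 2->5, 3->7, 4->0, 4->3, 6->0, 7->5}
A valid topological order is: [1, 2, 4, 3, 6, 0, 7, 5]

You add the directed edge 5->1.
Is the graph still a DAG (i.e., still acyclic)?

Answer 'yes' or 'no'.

Answer: no

Derivation:
Given toposort: [1, 2, 4, 3, 6, 0, 7, 5]
Position of 5: index 7; position of 1: index 0
New edge 5->1: backward (u after v in old order)
Backward edge: old toposort is now invalid. Check if this creates a cycle.
Does 1 already reach 5? Reachable from 1: [1, 2, 5]. YES -> cycle!
Still a DAG? no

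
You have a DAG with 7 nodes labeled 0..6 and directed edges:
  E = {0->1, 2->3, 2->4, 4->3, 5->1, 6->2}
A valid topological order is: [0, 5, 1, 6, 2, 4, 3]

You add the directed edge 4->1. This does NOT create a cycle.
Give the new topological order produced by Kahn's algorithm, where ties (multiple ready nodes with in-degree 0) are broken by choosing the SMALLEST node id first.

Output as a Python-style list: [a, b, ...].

Answer: [0, 5, 6, 2, 4, 1, 3]

Derivation:
Old toposort: [0, 5, 1, 6, 2, 4, 3]
Added edge: 4->1
Position of 4 (5) > position of 1 (2). Must reorder: 4 must now come before 1.
Run Kahn's algorithm (break ties by smallest node id):
  initial in-degrees: [0, 3, 1, 2, 1, 0, 0]
  ready (indeg=0): [0, 5, 6]
  pop 0: indeg[1]->2 | ready=[5, 6] | order so far=[0]
  pop 5: indeg[1]->1 | ready=[6] | order so far=[0, 5]
  pop 6: indeg[2]->0 | ready=[2] | order so far=[0, 5, 6]
  pop 2: indeg[3]->1; indeg[4]->0 | ready=[4] | order so far=[0, 5, 6, 2]
  pop 4: indeg[1]->0; indeg[3]->0 | ready=[1, 3] | order so far=[0, 5, 6, 2, 4]
  pop 1: no out-edges | ready=[3] | order so far=[0, 5, 6, 2, 4, 1]
  pop 3: no out-edges | ready=[] | order so far=[0, 5, 6, 2, 4, 1, 3]
  Result: [0, 5, 6, 2, 4, 1, 3]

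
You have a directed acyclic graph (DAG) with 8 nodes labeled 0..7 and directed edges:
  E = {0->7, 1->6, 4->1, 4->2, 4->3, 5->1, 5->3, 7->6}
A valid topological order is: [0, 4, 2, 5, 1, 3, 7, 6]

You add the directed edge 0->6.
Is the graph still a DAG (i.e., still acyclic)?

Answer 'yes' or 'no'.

Given toposort: [0, 4, 2, 5, 1, 3, 7, 6]
Position of 0: index 0; position of 6: index 7
New edge 0->6: forward
Forward edge: respects the existing order. Still a DAG, same toposort still valid.
Still a DAG? yes

Answer: yes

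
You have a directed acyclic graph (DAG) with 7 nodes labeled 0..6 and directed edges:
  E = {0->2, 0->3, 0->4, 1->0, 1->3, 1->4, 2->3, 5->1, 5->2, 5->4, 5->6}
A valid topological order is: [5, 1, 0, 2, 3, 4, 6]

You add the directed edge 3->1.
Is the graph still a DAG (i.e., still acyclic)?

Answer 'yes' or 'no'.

Given toposort: [5, 1, 0, 2, 3, 4, 6]
Position of 3: index 4; position of 1: index 1
New edge 3->1: backward (u after v in old order)
Backward edge: old toposort is now invalid. Check if this creates a cycle.
Does 1 already reach 3? Reachable from 1: [0, 1, 2, 3, 4]. YES -> cycle!
Still a DAG? no

Answer: no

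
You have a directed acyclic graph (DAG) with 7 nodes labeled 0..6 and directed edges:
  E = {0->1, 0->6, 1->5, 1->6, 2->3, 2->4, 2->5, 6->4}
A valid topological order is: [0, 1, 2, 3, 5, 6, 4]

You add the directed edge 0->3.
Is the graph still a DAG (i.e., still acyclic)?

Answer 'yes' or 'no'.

Given toposort: [0, 1, 2, 3, 5, 6, 4]
Position of 0: index 0; position of 3: index 3
New edge 0->3: forward
Forward edge: respects the existing order. Still a DAG, same toposort still valid.
Still a DAG? yes

Answer: yes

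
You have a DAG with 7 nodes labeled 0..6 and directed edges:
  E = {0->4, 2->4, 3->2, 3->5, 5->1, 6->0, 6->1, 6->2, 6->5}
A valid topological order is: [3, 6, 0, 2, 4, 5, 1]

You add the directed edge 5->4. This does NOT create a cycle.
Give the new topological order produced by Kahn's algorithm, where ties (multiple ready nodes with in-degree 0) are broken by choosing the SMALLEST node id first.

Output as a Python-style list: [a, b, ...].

Old toposort: [3, 6, 0, 2, 4, 5, 1]
Added edge: 5->4
Position of 5 (5) > position of 4 (4). Must reorder: 5 must now come before 4.
Run Kahn's algorithm (break ties by smallest node id):
  initial in-degrees: [1, 2, 2, 0, 3, 2, 0]
  ready (indeg=0): [3, 6]
  pop 3: indeg[2]->1; indeg[5]->1 | ready=[6] | order so far=[3]
  pop 6: indeg[0]->0; indeg[1]->1; indeg[2]->0; indeg[5]->0 | ready=[0, 2, 5] | order so far=[3, 6]
  pop 0: indeg[4]->2 | ready=[2, 5] | order so far=[3, 6, 0]
  pop 2: indeg[4]->1 | ready=[5] | order so far=[3, 6, 0, 2]
  pop 5: indeg[1]->0; indeg[4]->0 | ready=[1, 4] | order so far=[3, 6, 0, 2, 5]
  pop 1: no out-edges | ready=[4] | order so far=[3, 6, 0, 2, 5, 1]
  pop 4: no out-edges | ready=[] | order so far=[3, 6, 0, 2, 5, 1, 4]
  Result: [3, 6, 0, 2, 5, 1, 4]

Answer: [3, 6, 0, 2, 5, 1, 4]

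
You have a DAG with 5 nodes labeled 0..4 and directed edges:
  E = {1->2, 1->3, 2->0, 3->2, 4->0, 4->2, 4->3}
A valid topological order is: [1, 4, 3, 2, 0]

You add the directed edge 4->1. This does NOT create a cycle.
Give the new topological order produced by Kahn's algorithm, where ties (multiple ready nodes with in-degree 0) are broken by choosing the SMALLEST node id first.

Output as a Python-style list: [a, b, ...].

Answer: [4, 1, 3, 2, 0]

Derivation:
Old toposort: [1, 4, 3, 2, 0]
Added edge: 4->1
Position of 4 (1) > position of 1 (0). Must reorder: 4 must now come before 1.
Run Kahn's algorithm (break ties by smallest node id):
  initial in-degrees: [2, 1, 3, 2, 0]
  ready (indeg=0): [4]
  pop 4: indeg[0]->1; indeg[1]->0; indeg[2]->2; indeg[3]->1 | ready=[1] | order so far=[4]
  pop 1: indeg[2]->1; indeg[3]->0 | ready=[3] | order so far=[4, 1]
  pop 3: indeg[2]->0 | ready=[2] | order so far=[4, 1, 3]
  pop 2: indeg[0]->0 | ready=[0] | order so far=[4, 1, 3, 2]
  pop 0: no out-edges | ready=[] | order so far=[4, 1, 3, 2, 0]
  Result: [4, 1, 3, 2, 0]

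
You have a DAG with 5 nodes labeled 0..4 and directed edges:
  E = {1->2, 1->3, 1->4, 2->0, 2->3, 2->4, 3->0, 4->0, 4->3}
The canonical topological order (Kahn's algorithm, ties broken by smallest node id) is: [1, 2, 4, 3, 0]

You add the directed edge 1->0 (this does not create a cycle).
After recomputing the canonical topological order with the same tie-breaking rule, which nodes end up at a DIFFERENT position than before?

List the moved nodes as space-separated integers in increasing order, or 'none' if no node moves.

Old toposort: [1, 2, 4, 3, 0]
Added edge 1->0
Recompute Kahn (smallest-id tiebreak):
  initial in-degrees: [4, 0, 1, 3, 2]
  ready (indeg=0): [1]
  pop 1: indeg[0]->3; indeg[2]->0; indeg[3]->2; indeg[4]->1 | ready=[2] | order so far=[1]
  pop 2: indeg[0]->2; indeg[3]->1; indeg[4]->0 | ready=[4] | order so far=[1, 2]
  pop 4: indeg[0]->1; indeg[3]->0 | ready=[3] | order so far=[1, 2, 4]
  pop 3: indeg[0]->0 | ready=[0] | order so far=[1, 2, 4, 3]
  pop 0: no out-edges | ready=[] | order so far=[1, 2, 4, 3, 0]
New canonical toposort: [1, 2, 4, 3, 0]
Compare positions:
  Node 0: index 4 -> 4 (same)
  Node 1: index 0 -> 0 (same)
  Node 2: index 1 -> 1 (same)
  Node 3: index 3 -> 3 (same)
  Node 4: index 2 -> 2 (same)
Nodes that changed position: none

Answer: none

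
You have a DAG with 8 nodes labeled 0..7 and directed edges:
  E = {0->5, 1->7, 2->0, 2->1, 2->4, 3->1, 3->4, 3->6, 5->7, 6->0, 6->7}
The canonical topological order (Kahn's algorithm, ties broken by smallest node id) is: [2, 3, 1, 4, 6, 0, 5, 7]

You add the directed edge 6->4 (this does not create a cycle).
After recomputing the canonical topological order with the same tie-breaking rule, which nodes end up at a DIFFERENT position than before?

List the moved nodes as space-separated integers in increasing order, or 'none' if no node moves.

Answer: 0 4 6

Derivation:
Old toposort: [2, 3, 1, 4, 6, 0, 5, 7]
Added edge 6->4
Recompute Kahn (smallest-id tiebreak):
  initial in-degrees: [2, 2, 0, 0, 3, 1, 1, 3]
  ready (indeg=0): [2, 3]
  pop 2: indeg[0]->1; indeg[1]->1; indeg[4]->2 | ready=[3] | order so far=[2]
  pop 3: indeg[1]->0; indeg[4]->1; indeg[6]->0 | ready=[1, 6] | order so far=[2, 3]
  pop 1: indeg[7]->2 | ready=[6] | order so far=[2, 3, 1]
  pop 6: indeg[0]->0; indeg[4]->0; indeg[7]->1 | ready=[0, 4] | order so far=[2, 3, 1, 6]
  pop 0: indeg[5]->0 | ready=[4, 5] | order so far=[2, 3, 1, 6, 0]
  pop 4: no out-edges | ready=[5] | order so far=[2, 3, 1, 6, 0, 4]
  pop 5: indeg[7]->0 | ready=[7] | order so far=[2, 3, 1, 6, 0, 4, 5]
  pop 7: no out-edges | ready=[] | order so far=[2, 3, 1, 6, 0, 4, 5, 7]
New canonical toposort: [2, 3, 1, 6, 0, 4, 5, 7]
Compare positions:
  Node 0: index 5 -> 4 (moved)
  Node 1: index 2 -> 2 (same)
  Node 2: index 0 -> 0 (same)
  Node 3: index 1 -> 1 (same)
  Node 4: index 3 -> 5 (moved)
  Node 5: index 6 -> 6 (same)
  Node 6: index 4 -> 3 (moved)
  Node 7: index 7 -> 7 (same)
Nodes that changed position: 0 4 6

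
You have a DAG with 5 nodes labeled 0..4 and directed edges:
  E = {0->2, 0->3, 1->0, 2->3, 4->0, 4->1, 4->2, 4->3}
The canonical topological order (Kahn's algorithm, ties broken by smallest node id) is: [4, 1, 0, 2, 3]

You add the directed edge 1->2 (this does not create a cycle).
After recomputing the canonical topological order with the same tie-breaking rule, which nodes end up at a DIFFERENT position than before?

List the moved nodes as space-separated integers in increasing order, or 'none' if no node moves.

Answer: none

Derivation:
Old toposort: [4, 1, 0, 2, 3]
Added edge 1->2
Recompute Kahn (smallest-id tiebreak):
  initial in-degrees: [2, 1, 3, 3, 0]
  ready (indeg=0): [4]
  pop 4: indeg[0]->1; indeg[1]->0; indeg[2]->2; indeg[3]->2 | ready=[1] | order so far=[4]
  pop 1: indeg[0]->0; indeg[2]->1 | ready=[0] | order so far=[4, 1]
  pop 0: indeg[2]->0; indeg[3]->1 | ready=[2] | order so far=[4, 1, 0]
  pop 2: indeg[3]->0 | ready=[3] | order so far=[4, 1, 0, 2]
  pop 3: no out-edges | ready=[] | order so far=[4, 1, 0, 2, 3]
New canonical toposort: [4, 1, 0, 2, 3]
Compare positions:
  Node 0: index 2 -> 2 (same)
  Node 1: index 1 -> 1 (same)
  Node 2: index 3 -> 3 (same)
  Node 3: index 4 -> 4 (same)
  Node 4: index 0 -> 0 (same)
Nodes that changed position: none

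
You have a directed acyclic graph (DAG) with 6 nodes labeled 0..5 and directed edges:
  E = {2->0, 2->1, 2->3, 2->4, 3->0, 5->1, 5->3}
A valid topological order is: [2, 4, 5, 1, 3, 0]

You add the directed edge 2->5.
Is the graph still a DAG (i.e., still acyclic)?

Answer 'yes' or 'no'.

Given toposort: [2, 4, 5, 1, 3, 0]
Position of 2: index 0; position of 5: index 2
New edge 2->5: forward
Forward edge: respects the existing order. Still a DAG, same toposort still valid.
Still a DAG? yes

Answer: yes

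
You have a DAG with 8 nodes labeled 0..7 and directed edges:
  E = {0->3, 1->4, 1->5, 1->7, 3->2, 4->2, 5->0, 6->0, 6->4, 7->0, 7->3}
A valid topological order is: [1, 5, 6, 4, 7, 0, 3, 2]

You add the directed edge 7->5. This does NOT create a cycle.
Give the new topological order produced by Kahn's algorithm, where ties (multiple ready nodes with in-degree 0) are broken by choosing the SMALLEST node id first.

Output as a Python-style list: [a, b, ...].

Old toposort: [1, 5, 6, 4, 7, 0, 3, 2]
Added edge: 7->5
Position of 7 (4) > position of 5 (1). Must reorder: 7 must now come before 5.
Run Kahn's algorithm (break ties by smallest node id):
  initial in-degrees: [3, 0, 2, 2, 2, 2, 0, 1]
  ready (indeg=0): [1, 6]
  pop 1: indeg[4]->1; indeg[5]->1; indeg[7]->0 | ready=[6, 7] | order so far=[1]
  pop 6: indeg[0]->2; indeg[4]->0 | ready=[4, 7] | order so far=[1, 6]
  pop 4: indeg[2]->1 | ready=[7] | order so far=[1, 6, 4]
  pop 7: indeg[0]->1; indeg[3]->1; indeg[5]->0 | ready=[5] | order so far=[1, 6, 4, 7]
  pop 5: indeg[0]->0 | ready=[0] | order so far=[1, 6, 4, 7, 5]
  pop 0: indeg[3]->0 | ready=[3] | order so far=[1, 6, 4, 7, 5, 0]
  pop 3: indeg[2]->0 | ready=[2] | order so far=[1, 6, 4, 7, 5, 0, 3]
  pop 2: no out-edges | ready=[] | order so far=[1, 6, 4, 7, 5, 0, 3, 2]
  Result: [1, 6, 4, 7, 5, 0, 3, 2]

Answer: [1, 6, 4, 7, 5, 0, 3, 2]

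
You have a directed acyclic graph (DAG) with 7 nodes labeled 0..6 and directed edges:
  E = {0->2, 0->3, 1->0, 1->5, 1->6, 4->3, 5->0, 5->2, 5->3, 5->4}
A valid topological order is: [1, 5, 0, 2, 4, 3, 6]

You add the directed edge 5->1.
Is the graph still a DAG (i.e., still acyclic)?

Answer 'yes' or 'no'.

Given toposort: [1, 5, 0, 2, 4, 3, 6]
Position of 5: index 1; position of 1: index 0
New edge 5->1: backward (u after v in old order)
Backward edge: old toposort is now invalid. Check if this creates a cycle.
Does 1 already reach 5? Reachable from 1: [0, 1, 2, 3, 4, 5, 6]. YES -> cycle!
Still a DAG? no

Answer: no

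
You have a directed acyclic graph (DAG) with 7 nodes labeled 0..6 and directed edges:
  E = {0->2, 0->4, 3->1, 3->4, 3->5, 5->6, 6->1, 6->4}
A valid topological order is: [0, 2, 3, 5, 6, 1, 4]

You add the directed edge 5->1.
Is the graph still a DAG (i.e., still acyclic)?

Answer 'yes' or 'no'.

Answer: yes

Derivation:
Given toposort: [0, 2, 3, 5, 6, 1, 4]
Position of 5: index 3; position of 1: index 5
New edge 5->1: forward
Forward edge: respects the existing order. Still a DAG, same toposort still valid.
Still a DAG? yes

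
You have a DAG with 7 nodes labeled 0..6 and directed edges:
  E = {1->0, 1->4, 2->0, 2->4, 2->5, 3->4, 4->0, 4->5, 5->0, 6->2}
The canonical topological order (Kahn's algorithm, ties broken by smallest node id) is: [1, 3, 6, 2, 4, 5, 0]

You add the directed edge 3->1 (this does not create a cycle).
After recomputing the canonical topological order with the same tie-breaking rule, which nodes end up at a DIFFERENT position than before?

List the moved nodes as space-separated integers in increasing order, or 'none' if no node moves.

Old toposort: [1, 3, 6, 2, 4, 5, 0]
Added edge 3->1
Recompute Kahn (smallest-id tiebreak):
  initial in-degrees: [4, 1, 1, 0, 3, 2, 0]
  ready (indeg=0): [3, 6]
  pop 3: indeg[1]->0; indeg[4]->2 | ready=[1, 6] | order so far=[3]
  pop 1: indeg[0]->3; indeg[4]->1 | ready=[6] | order so far=[3, 1]
  pop 6: indeg[2]->0 | ready=[2] | order so far=[3, 1, 6]
  pop 2: indeg[0]->2; indeg[4]->0; indeg[5]->1 | ready=[4] | order so far=[3, 1, 6, 2]
  pop 4: indeg[0]->1; indeg[5]->0 | ready=[5] | order so far=[3, 1, 6, 2, 4]
  pop 5: indeg[0]->0 | ready=[0] | order so far=[3, 1, 6, 2, 4, 5]
  pop 0: no out-edges | ready=[] | order so far=[3, 1, 6, 2, 4, 5, 0]
New canonical toposort: [3, 1, 6, 2, 4, 5, 0]
Compare positions:
  Node 0: index 6 -> 6 (same)
  Node 1: index 0 -> 1 (moved)
  Node 2: index 3 -> 3 (same)
  Node 3: index 1 -> 0 (moved)
  Node 4: index 4 -> 4 (same)
  Node 5: index 5 -> 5 (same)
  Node 6: index 2 -> 2 (same)
Nodes that changed position: 1 3

Answer: 1 3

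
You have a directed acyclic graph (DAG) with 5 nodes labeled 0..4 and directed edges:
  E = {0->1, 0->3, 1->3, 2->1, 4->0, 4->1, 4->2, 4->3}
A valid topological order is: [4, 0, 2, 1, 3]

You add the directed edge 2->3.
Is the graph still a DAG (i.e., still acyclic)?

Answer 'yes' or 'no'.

Given toposort: [4, 0, 2, 1, 3]
Position of 2: index 2; position of 3: index 4
New edge 2->3: forward
Forward edge: respects the existing order. Still a DAG, same toposort still valid.
Still a DAG? yes

Answer: yes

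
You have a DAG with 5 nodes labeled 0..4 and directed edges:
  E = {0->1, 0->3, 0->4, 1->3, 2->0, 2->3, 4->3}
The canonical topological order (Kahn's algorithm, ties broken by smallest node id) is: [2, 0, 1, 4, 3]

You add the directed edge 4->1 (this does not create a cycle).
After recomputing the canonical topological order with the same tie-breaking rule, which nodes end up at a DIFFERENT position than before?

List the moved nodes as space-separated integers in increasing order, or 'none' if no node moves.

Answer: 1 4

Derivation:
Old toposort: [2, 0, 1, 4, 3]
Added edge 4->1
Recompute Kahn (smallest-id tiebreak):
  initial in-degrees: [1, 2, 0, 4, 1]
  ready (indeg=0): [2]
  pop 2: indeg[0]->0; indeg[3]->3 | ready=[0] | order so far=[2]
  pop 0: indeg[1]->1; indeg[3]->2; indeg[4]->0 | ready=[4] | order so far=[2, 0]
  pop 4: indeg[1]->0; indeg[3]->1 | ready=[1] | order so far=[2, 0, 4]
  pop 1: indeg[3]->0 | ready=[3] | order so far=[2, 0, 4, 1]
  pop 3: no out-edges | ready=[] | order so far=[2, 0, 4, 1, 3]
New canonical toposort: [2, 0, 4, 1, 3]
Compare positions:
  Node 0: index 1 -> 1 (same)
  Node 1: index 2 -> 3 (moved)
  Node 2: index 0 -> 0 (same)
  Node 3: index 4 -> 4 (same)
  Node 4: index 3 -> 2 (moved)
Nodes that changed position: 1 4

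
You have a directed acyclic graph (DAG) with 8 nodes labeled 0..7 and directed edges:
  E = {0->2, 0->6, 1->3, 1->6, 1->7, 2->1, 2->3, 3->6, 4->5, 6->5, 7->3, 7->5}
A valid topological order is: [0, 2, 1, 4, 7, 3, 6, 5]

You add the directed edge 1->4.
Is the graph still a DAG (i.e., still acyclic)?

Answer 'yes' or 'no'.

Given toposort: [0, 2, 1, 4, 7, 3, 6, 5]
Position of 1: index 2; position of 4: index 3
New edge 1->4: forward
Forward edge: respects the existing order. Still a DAG, same toposort still valid.
Still a DAG? yes

Answer: yes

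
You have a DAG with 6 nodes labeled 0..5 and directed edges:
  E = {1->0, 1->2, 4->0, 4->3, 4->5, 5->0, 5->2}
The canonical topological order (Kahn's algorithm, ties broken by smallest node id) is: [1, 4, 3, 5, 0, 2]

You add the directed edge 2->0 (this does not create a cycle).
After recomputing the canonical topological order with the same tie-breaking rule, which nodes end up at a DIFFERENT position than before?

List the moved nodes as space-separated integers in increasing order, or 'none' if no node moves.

Old toposort: [1, 4, 3, 5, 0, 2]
Added edge 2->0
Recompute Kahn (smallest-id tiebreak):
  initial in-degrees: [4, 0, 2, 1, 0, 1]
  ready (indeg=0): [1, 4]
  pop 1: indeg[0]->3; indeg[2]->1 | ready=[4] | order so far=[1]
  pop 4: indeg[0]->2; indeg[3]->0; indeg[5]->0 | ready=[3, 5] | order so far=[1, 4]
  pop 3: no out-edges | ready=[5] | order so far=[1, 4, 3]
  pop 5: indeg[0]->1; indeg[2]->0 | ready=[2] | order so far=[1, 4, 3, 5]
  pop 2: indeg[0]->0 | ready=[0] | order so far=[1, 4, 3, 5, 2]
  pop 0: no out-edges | ready=[] | order so far=[1, 4, 3, 5, 2, 0]
New canonical toposort: [1, 4, 3, 5, 2, 0]
Compare positions:
  Node 0: index 4 -> 5 (moved)
  Node 1: index 0 -> 0 (same)
  Node 2: index 5 -> 4 (moved)
  Node 3: index 2 -> 2 (same)
  Node 4: index 1 -> 1 (same)
  Node 5: index 3 -> 3 (same)
Nodes that changed position: 0 2

Answer: 0 2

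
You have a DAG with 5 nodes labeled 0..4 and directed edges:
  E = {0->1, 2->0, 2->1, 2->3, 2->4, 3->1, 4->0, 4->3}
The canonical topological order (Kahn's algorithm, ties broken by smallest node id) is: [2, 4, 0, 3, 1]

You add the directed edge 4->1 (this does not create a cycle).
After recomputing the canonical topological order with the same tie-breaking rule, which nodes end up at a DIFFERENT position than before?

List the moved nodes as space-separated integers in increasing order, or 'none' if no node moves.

Answer: none

Derivation:
Old toposort: [2, 4, 0, 3, 1]
Added edge 4->1
Recompute Kahn (smallest-id tiebreak):
  initial in-degrees: [2, 4, 0, 2, 1]
  ready (indeg=0): [2]
  pop 2: indeg[0]->1; indeg[1]->3; indeg[3]->1; indeg[4]->0 | ready=[4] | order so far=[2]
  pop 4: indeg[0]->0; indeg[1]->2; indeg[3]->0 | ready=[0, 3] | order so far=[2, 4]
  pop 0: indeg[1]->1 | ready=[3] | order so far=[2, 4, 0]
  pop 3: indeg[1]->0 | ready=[1] | order so far=[2, 4, 0, 3]
  pop 1: no out-edges | ready=[] | order so far=[2, 4, 0, 3, 1]
New canonical toposort: [2, 4, 0, 3, 1]
Compare positions:
  Node 0: index 2 -> 2 (same)
  Node 1: index 4 -> 4 (same)
  Node 2: index 0 -> 0 (same)
  Node 3: index 3 -> 3 (same)
  Node 4: index 1 -> 1 (same)
Nodes that changed position: none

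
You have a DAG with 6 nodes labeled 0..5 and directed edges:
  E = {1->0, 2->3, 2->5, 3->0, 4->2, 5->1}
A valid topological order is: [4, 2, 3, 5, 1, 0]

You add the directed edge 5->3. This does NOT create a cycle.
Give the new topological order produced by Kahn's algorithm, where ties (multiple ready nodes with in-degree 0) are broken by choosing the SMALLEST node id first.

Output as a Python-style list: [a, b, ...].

Answer: [4, 2, 5, 1, 3, 0]

Derivation:
Old toposort: [4, 2, 3, 5, 1, 0]
Added edge: 5->3
Position of 5 (3) > position of 3 (2). Must reorder: 5 must now come before 3.
Run Kahn's algorithm (break ties by smallest node id):
  initial in-degrees: [2, 1, 1, 2, 0, 1]
  ready (indeg=0): [4]
  pop 4: indeg[2]->0 | ready=[2] | order so far=[4]
  pop 2: indeg[3]->1; indeg[5]->0 | ready=[5] | order so far=[4, 2]
  pop 5: indeg[1]->0; indeg[3]->0 | ready=[1, 3] | order so far=[4, 2, 5]
  pop 1: indeg[0]->1 | ready=[3] | order so far=[4, 2, 5, 1]
  pop 3: indeg[0]->0 | ready=[0] | order so far=[4, 2, 5, 1, 3]
  pop 0: no out-edges | ready=[] | order so far=[4, 2, 5, 1, 3, 0]
  Result: [4, 2, 5, 1, 3, 0]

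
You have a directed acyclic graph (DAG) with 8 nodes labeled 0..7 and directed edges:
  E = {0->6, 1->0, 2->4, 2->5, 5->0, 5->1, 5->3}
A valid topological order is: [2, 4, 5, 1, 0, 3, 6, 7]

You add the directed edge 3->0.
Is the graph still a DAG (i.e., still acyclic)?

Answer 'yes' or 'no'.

Given toposort: [2, 4, 5, 1, 0, 3, 6, 7]
Position of 3: index 5; position of 0: index 4
New edge 3->0: backward (u after v in old order)
Backward edge: old toposort is now invalid. Check if this creates a cycle.
Does 0 already reach 3? Reachable from 0: [0, 6]. NO -> still a DAG (reorder needed).
Still a DAG? yes

Answer: yes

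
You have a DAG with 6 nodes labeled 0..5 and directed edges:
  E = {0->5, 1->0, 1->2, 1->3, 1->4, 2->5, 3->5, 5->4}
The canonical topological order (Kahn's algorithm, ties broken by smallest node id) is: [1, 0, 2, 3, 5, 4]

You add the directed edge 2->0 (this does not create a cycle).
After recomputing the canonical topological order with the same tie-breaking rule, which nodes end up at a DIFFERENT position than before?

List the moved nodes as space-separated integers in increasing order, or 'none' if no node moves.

Old toposort: [1, 0, 2, 3, 5, 4]
Added edge 2->0
Recompute Kahn (smallest-id tiebreak):
  initial in-degrees: [2, 0, 1, 1, 2, 3]
  ready (indeg=0): [1]
  pop 1: indeg[0]->1; indeg[2]->0; indeg[3]->0; indeg[4]->1 | ready=[2, 3] | order so far=[1]
  pop 2: indeg[0]->0; indeg[5]->2 | ready=[0, 3] | order so far=[1, 2]
  pop 0: indeg[5]->1 | ready=[3] | order so far=[1, 2, 0]
  pop 3: indeg[5]->0 | ready=[5] | order so far=[1, 2, 0, 3]
  pop 5: indeg[4]->0 | ready=[4] | order so far=[1, 2, 0, 3, 5]
  pop 4: no out-edges | ready=[] | order so far=[1, 2, 0, 3, 5, 4]
New canonical toposort: [1, 2, 0, 3, 5, 4]
Compare positions:
  Node 0: index 1 -> 2 (moved)
  Node 1: index 0 -> 0 (same)
  Node 2: index 2 -> 1 (moved)
  Node 3: index 3 -> 3 (same)
  Node 4: index 5 -> 5 (same)
  Node 5: index 4 -> 4 (same)
Nodes that changed position: 0 2

Answer: 0 2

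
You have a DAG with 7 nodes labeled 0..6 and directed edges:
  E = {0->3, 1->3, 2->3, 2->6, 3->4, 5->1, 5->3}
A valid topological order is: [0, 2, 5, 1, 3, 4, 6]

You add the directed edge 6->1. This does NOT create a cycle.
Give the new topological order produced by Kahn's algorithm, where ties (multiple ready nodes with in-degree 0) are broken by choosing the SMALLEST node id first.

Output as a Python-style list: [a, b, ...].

Old toposort: [0, 2, 5, 1, 3, 4, 6]
Added edge: 6->1
Position of 6 (6) > position of 1 (3). Must reorder: 6 must now come before 1.
Run Kahn's algorithm (break ties by smallest node id):
  initial in-degrees: [0, 2, 0, 4, 1, 0, 1]
  ready (indeg=0): [0, 2, 5]
  pop 0: indeg[3]->3 | ready=[2, 5] | order so far=[0]
  pop 2: indeg[3]->2; indeg[6]->0 | ready=[5, 6] | order so far=[0, 2]
  pop 5: indeg[1]->1; indeg[3]->1 | ready=[6] | order so far=[0, 2, 5]
  pop 6: indeg[1]->0 | ready=[1] | order so far=[0, 2, 5, 6]
  pop 1: indeg[3]->0 | ready=[3] | order so far=[0, 2, 5, 6, 1]
  pop 3: indeg[4]->0 | ready=[4] | order so far=[0, 2, 5, 6, 1, 3]
  pop 4: no out-edges | ready=[] | order so far=[0, 2, 5, 6, 1, 3, 4]
  Result: [0, 2, 5, 6, 1, 3, 4]

Answer: [0, 2, 5, 6, 1, 3, 4]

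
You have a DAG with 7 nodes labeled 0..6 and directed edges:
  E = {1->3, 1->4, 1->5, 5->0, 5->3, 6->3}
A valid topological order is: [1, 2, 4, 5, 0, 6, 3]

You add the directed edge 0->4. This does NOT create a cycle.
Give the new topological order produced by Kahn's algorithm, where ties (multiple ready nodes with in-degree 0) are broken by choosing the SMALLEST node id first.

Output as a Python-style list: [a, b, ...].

Old toposort: [1, 2, 4, 5, 0, 6, 3]
Added edge: 0->4
Position of 0 (4) > position of 4 (2). Must reorder: 0 must now come before 4.
Run Kahn's algorithm (break ties by smallest node id):
  initial in-degrees: [1, 0, 0, 3, 2, 1, 0]
  ready (indeg=0): [1, 2, 6]
  pop 1: indeg[3]->2; indeg[4]->1; indeg[5]->0 | ready=[2, 5, 6] | order so far=[1]
  pop 2: no out-edges | ready=[5, 6] | order so far=[1, 2]
  pop 5: indeg[0]->0; indeg[3]->1 | ready=[0, 6] | order so far=[1, 2, 5]
  pop 0: indeg[4]->0 | ready=[4, 6] | order so far=[1, 2, 5, 0]
  pop 4: no out-edges | ready=[6] | order so far=[1, 2, 5, 0, 4]
  pop 6: indeg[3]->0 | ready=[3] | order so far=[1, 2, 5, 0, 4, 6]
  pop 3: no out-edges | ready=[] | order so far=[1, 2, 5, 0, 4, 6, 3]
  Result: [1, 2, 5, 0, 4, 6, 3]

Answer: [1, 2, 5, 0, 4, 6, 3]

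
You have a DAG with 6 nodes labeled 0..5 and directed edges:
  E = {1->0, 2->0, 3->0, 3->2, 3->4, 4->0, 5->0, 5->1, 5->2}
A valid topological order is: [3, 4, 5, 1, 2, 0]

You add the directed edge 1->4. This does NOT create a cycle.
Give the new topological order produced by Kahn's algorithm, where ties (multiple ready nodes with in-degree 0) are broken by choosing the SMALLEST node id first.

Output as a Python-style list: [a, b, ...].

Answer: [3, 5, 1, 2, 4, 0]

Derivation:
Old toposort: [3, 4, 5, 1, 2, 0]
Added edge: 1->4
Position of 1 (3) > position of 4 (1). Must reorder: 1 must now come before 4.
Run Kahn's algorithm (break ties by smallest node id):
  initial in-degrees: [5, 1, 2, 0, 2, 0]
  ready (indeg=0): [3, 5]
  pop 3: indeg[0]->4; indeg[2]->1; indeg[4]->1 | ready=[5] | order so far=[3]
  pop 5: indeg[0]->3; indeg[1]->0; indeg[2]->0 | ready=[1, 2] | order so far=[3, 5]
  pop 1: indeg[0]->2; indeg[4]->0 | ready=[2, 4] | order so far=[3, 5, 1]
  pop 2: indeg[0]->1 | ready=[4] | order so far=[3, 5, 1, 2]
  pop 4: indeg[0]->0 | ready=[0] | order so far=[3, 5, 1, 2, 4]
  pop 0: no out-edges | ready=[] | order so far=[3, 5, 1, 2, 4, 0]
  Result: [3, 5, 1, 2, 4, 0]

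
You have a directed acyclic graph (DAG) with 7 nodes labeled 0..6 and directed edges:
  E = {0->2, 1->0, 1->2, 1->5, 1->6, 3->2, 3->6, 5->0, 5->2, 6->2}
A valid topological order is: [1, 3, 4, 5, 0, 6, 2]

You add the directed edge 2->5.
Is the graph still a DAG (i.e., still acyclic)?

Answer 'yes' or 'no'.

Answer: no

Derivation:
Given toposort: [1, 3, 4, 5, 0, 6, 2]
Position of 2: index 6; position of 5: index 3
New edge 2->5: backward (u after v in old order)
Backward edge: old toposort is now invalid. Check if this creates a cycle.
Does 5 already reach 2? Reachable from 5: [0, 2, 5]. YES -> cycle!
Still a DAG? no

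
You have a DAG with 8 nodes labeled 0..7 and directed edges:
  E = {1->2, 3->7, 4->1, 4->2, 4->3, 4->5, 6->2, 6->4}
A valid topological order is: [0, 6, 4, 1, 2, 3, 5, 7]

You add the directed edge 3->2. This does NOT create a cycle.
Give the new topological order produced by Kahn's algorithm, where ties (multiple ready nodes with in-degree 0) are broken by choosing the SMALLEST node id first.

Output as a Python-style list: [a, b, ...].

Old toposort: [0, 6, 4, 1, 2, 3, 5, 7]
Added edge: 3->2
Position of 3 (5) > position of 2 (4). Must reorder: 3 must now come before 2.
Run Kahn's algorithm (break ties by smallest node id):
  initial in-degrees: [0, 1, 4, 1, 1, 1, 0, 1]
  ready (indeg=0): [0, 6]
  pop 0: no out-edges | ready=[6] | order so far=[0]
  pop 6: indeg[2]->3; indeg[4]->0 | ready=[4] | order so far=[0, 6]
  pop 4: indeg[1]->0; indeg[2]->2; indeg[3]->0; indeg[5]->0 | ready=[1, 3, 5] | order so far=[0, 6, 4]
  pop 1: indeg[2]->1 | ready=[3, 5] | order so far=[0, 6, 4, 1]
  pop 3: indeg[2]->0; indeg[7]->0 | ready=[2, 5, 7] | order so far=[0, 6, 4, 1, 3]
  pop 2: no out-edges | ready=[5, 7] | order so far=[0, 6, 4, 1, 3, 2]
  pop 5: no out-edges | ready=[7] | order so far=[0, 6, 4, 1, 3, 2, 5]
  pop 7: no out-edges | ready=[] | order so far=[0, 6, 4, 1, 3, 2, 5, 7]
  Result: [0, 6, 4, 1, 3, 2, 5, 7]

Answer: [0, 6, 4, 1, 3, 2, 5, 7]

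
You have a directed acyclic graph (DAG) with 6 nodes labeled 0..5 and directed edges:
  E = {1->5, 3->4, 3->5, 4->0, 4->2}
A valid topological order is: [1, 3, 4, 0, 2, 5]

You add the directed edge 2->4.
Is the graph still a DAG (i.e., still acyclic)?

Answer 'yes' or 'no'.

Given toposort: [1, 3, 4, 0, 2, 5]
Position of 2: index 4; position of 4: index 2
New edge 2->4: backward (u after v in old order)
Backward edge: old toposort is now invalid. Check if this creates a cycle.
Does 4 already reach 2? Reachable from 4: [0, 2, 4]. YES -> cycle!
Still a DAG? no

Answer: no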